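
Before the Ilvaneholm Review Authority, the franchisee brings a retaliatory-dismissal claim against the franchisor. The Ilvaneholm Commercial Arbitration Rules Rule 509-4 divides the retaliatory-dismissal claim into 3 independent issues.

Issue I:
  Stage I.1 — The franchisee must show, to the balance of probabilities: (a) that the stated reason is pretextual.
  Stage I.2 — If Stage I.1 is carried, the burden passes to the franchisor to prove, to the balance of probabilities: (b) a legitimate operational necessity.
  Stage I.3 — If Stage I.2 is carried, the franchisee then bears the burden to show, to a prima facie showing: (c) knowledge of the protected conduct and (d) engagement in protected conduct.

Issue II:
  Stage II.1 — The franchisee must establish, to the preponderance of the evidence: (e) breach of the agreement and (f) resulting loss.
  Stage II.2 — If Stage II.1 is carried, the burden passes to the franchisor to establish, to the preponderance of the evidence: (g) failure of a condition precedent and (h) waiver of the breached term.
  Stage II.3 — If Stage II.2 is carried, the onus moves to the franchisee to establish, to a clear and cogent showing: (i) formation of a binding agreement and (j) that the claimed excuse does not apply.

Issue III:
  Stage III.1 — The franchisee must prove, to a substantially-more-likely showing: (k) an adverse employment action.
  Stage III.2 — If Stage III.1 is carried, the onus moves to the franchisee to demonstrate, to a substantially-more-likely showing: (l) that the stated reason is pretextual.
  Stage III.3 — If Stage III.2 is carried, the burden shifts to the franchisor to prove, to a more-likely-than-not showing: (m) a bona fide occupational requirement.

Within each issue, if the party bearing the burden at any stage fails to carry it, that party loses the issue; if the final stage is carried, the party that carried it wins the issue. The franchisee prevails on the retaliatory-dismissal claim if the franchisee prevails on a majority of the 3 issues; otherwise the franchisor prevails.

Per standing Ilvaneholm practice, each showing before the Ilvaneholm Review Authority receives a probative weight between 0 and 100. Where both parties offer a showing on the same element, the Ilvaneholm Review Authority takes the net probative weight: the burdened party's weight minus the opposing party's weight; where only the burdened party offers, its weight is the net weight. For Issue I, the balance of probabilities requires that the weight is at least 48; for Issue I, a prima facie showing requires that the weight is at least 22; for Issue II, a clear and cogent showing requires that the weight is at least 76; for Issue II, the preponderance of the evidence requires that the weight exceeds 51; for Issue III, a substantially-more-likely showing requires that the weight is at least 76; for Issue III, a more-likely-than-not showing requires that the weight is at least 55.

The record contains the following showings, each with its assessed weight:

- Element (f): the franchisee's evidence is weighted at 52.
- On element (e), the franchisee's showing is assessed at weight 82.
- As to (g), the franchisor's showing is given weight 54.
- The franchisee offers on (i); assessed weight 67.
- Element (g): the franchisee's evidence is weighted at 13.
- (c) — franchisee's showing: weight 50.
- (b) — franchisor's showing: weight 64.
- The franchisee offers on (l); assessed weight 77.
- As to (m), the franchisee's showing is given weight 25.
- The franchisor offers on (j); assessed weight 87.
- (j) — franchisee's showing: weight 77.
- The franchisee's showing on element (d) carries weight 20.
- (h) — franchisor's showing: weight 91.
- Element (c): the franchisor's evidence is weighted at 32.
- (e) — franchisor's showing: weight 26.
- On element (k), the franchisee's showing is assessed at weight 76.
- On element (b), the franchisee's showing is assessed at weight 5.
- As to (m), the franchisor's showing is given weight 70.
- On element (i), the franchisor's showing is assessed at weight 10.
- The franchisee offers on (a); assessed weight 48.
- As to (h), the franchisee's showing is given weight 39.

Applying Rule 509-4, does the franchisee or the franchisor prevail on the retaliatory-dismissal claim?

— Issue I —
Stage I.1 (franchisee, the balance of probabilities, weight is at least 48): (a) 48 ≥ 48 — meets.
  Stage I.1 carried; the burden shifts to the franchisor.
Stage I.2 (franchisor, the balance of probabilities, weight is at least 48): (b) net 64−5=59 ≥ 48 — meets.
  The franchisor carries Stage I.2; the franchisee now bears the burden.
Stage I.3 (franchisee, a prima facie showing, weight is at least 22): (c) net 50−32=18 < 22 — fails; (d) 20 < 22 — fails.
  Stage I.3 not carried; the franchisee fails its burden.
So the franchisor prevails on this issue.
— Issue II —
At Stage II.1 the franchisee must meet the preponderance of the evidence (weight exceeds 51): on (e) the weight is 82 less the opposing 26 gives net 56, > 51, so (e) meets the standard; on (f) the weight is 52, which does exceed 51, so (f) meets the standard.
  Stage II.1 is satisfied; the onus moves to the franchisor.
At Stage II.2 the franchisor must meet the preponderance of the evidence (weight exceeds 51): on (g) the weight is 54 less the opposing 13 gives net 41, ≤ 51, so (g) does not meet the standard; on (h) the weight is 91 less the opposing 39 gives net 52, which does exceed 51, so (h) meets the standard.
  Not every element is met, so the franchisor fails to carry Stage II.2.
So the franchisee prevails on this issue.
— Issue III —
Stage III.1 (franchisee, a substantially-more-likely showing, weight is at least 76): (k) 76 ≥ 76 — meets.
  Stage III.1 is satisfied; the franchisee continues to bear the burden.
Stage III.2 (franchisee, a substantially-more-likely showing, weight is at least 76): (l) 77 ≥ 76 — meets.
  All elements met. The burden passes to the franchisor.
Stage III.3 (franchisor, a more-likely-than-not showing, weight is at least 55): (m) net 70−25=45 < 55 — fails.
  Stage III.3 not carried; the franchisor fails its burden.
So the franchisee prevails on this issue.
Per-issue: Issue I → franchisor; Issue II → franchisee; Issue III → franchisee. The franchisee must prevail on a majority of issues; overall, the franchisee prevails.

franchisee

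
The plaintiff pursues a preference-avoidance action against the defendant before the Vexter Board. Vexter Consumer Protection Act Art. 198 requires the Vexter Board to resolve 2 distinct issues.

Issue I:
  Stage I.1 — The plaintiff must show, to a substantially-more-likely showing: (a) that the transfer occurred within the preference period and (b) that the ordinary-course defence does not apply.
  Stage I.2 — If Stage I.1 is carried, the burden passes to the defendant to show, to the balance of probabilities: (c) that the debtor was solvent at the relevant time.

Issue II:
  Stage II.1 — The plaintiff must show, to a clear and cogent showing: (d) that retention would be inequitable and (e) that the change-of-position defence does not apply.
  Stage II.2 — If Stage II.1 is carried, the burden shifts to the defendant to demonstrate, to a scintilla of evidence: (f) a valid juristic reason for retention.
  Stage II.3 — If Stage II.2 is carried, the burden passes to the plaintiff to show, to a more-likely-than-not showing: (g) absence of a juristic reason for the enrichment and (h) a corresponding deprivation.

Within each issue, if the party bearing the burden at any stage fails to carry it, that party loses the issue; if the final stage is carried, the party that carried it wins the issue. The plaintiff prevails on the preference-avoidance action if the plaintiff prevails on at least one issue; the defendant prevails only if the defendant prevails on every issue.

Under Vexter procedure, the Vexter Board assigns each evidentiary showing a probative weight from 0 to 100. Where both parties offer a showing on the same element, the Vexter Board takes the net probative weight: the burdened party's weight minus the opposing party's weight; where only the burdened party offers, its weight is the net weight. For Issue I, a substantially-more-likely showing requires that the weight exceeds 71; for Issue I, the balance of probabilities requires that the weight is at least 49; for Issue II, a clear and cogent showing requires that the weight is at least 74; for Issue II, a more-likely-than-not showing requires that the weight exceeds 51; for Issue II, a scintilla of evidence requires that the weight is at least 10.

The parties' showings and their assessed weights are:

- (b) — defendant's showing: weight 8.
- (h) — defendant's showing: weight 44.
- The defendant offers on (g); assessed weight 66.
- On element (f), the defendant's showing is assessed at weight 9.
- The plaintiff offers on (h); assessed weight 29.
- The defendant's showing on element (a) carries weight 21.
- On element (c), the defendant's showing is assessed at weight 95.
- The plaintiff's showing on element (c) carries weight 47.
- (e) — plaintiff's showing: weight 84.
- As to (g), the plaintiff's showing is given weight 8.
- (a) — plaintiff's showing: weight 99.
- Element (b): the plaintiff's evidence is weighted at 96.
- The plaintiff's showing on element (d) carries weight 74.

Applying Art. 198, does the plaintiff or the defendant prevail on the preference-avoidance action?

plaintiff

— Issue I —
Stage I.1 (plaintiff, a substantially-more-likely showing, weight exceeds 71): (a) net 99−21=78 > 71 — meets; (b) net 96−8=88 > 71 — meets.
  All elements met. The burden passes to the defendant.
Stage I.2 (defendant, the balance of probabilities, weight is at least 49): (c) net 95−47=48 < 49 — fails.
  Stage I.2 not carried; the defendant fails its burden.
The plaintiff prevails on this issue.
— Issue II —
At Stage II.1 the plaintiff must meet a clear and cogent showing (weight is at least 74): on (d) the weight is 74, which does reach 74, so (d) meets the standard; on (e) the weight is 84, which does reach 74, so (e) meets the standard.
  Stage II.1 is satisfied; the onus moves to the defendant.
At Stage II.2 the defendant must meet a scintilla of evidence (weight is at least 10): on (f) the weight is 9, < 10, so (f) does not meet the standard.
  The defendant does not carry Stage II.2.
The analysis ends at Stage II.2; the plaintiff prevails on this issue.
Per-issue: Issue I → plaintiff; Issue II → plaintiff. The plaintiff must prevail on at least one issue; overall, the plaintiff prevails.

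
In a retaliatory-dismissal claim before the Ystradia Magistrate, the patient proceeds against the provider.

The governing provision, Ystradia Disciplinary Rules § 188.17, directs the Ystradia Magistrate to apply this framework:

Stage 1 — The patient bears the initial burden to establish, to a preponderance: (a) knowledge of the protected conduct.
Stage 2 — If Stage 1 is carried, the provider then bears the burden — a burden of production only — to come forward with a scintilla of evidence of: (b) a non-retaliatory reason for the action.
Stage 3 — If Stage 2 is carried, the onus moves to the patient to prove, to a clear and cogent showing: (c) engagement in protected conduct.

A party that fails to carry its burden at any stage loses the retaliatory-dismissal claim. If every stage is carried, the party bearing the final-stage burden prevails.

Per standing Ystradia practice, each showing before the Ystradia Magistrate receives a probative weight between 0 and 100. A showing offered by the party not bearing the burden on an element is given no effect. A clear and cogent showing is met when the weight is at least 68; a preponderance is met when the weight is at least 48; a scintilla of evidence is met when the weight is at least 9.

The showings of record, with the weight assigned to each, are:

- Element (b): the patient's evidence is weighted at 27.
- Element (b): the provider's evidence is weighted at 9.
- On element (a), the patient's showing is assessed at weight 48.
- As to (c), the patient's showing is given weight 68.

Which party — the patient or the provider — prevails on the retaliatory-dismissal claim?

patient

Stage 1 — burden on patient; standard: a preponderance (weight is at least 48).
    (a): 48 ≥ 48 [met]
  All elements met. The burden passes to the provider.
Stage 2 — burden on provider; standard: a scintilla of evidence (weight is at least 9).
    (b): 9 (patient's 27 disregarded) ≥ 9 [met]
  The provider carries Stage 2; the patient now bears the burden.
Stage 3 — burden on patient; standard: a clear and cogent showing (weight is at least 68).
    (c): 68 ≥ 68 [met]
  All elements met at the final stage.
Every stage carried; the patient prevails.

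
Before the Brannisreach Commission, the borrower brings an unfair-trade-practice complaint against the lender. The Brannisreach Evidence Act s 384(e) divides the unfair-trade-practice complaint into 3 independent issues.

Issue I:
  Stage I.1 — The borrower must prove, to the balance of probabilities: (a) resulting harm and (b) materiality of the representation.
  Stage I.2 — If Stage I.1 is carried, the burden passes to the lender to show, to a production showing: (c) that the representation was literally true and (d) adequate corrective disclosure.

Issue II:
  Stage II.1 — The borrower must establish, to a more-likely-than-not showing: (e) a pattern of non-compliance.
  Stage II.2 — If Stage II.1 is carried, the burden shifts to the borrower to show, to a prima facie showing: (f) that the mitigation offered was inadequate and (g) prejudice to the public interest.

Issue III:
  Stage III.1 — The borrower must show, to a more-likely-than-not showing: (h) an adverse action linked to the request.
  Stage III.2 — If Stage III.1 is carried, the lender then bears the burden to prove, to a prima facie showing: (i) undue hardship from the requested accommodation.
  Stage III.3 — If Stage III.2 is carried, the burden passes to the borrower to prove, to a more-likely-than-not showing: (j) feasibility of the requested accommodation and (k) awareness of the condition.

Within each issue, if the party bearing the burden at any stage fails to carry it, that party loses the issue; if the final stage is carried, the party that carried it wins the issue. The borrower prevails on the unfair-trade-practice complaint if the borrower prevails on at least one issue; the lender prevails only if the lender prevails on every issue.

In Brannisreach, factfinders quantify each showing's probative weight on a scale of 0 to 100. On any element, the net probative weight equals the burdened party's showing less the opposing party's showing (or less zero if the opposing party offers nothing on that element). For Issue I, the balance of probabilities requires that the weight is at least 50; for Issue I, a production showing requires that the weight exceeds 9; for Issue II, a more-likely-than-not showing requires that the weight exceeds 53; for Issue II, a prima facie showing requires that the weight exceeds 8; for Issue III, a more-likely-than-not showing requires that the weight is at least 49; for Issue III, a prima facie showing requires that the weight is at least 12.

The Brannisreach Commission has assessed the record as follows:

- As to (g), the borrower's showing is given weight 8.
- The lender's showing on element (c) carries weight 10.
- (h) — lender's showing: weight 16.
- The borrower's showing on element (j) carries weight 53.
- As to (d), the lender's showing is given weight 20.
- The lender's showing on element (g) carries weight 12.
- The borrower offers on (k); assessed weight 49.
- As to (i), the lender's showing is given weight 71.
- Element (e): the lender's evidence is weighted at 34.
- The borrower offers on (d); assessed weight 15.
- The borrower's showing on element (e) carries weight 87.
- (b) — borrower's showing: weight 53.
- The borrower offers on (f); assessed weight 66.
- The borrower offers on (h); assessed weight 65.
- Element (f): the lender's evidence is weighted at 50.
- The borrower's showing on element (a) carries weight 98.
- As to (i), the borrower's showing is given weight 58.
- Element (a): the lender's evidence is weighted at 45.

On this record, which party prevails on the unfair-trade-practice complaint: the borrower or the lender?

— Issue I —
Stage I.1 (borrower, the balance of probabilities, weight is at least 50): (a) net 98−45=53 ≥ 50 — meets; (b) 53 ≥ 50 — meets.
  Stage I.1 carried; the burden shifts to the lender.
Stage I.2 (lender, a production showing, weight exceeds 9): (c) 10 > 9 — meets; (d) net 20−15=5 ≤ 9 — fails.
  The lender does not carry Stage I.2.
The analysis ends at Stage I.2; the borrower prevails on this issue.
— Issue II —
Stage II.1 (borrower, a more-likely-than-not showing, weight exceeds 53): (e) net 87−34=53 ≤ 53 — fails.
  The borrower does not carry Stage II.1.
So the lender prevails on this issue.
— Issue III —
Stage III.1 — burden on borrower; standard: a more-likely-than-not showing (weight is at least 49).
    (h): 65 − 16 = 49 ≥ 49 [met]
  All elements met. The burden passes to the lender.
Stage III.2 — burden on lender; standard: a prima facie showing (weight is at least 12).
    (i): 71 − 58 = 13 ≥ 12 [met]
  Stage III.2 carried; the burden shifts to the borrower.
Stage III.3 — burden on borrower; standard: a more-likely-than-not showing (weight is at least 49).
    (j): 53 ≥ 49 [met]
    (k): 49 ≥ 49 [met]
  The borrower carries the last stage.
All stages carried — the borrower prevails on this issue.
Per-issue: Issue I → borrower; Issue II → lender; Issue III → borrower. The borrower must prevail on at least one issue; overall, the borrower prevails.

borrower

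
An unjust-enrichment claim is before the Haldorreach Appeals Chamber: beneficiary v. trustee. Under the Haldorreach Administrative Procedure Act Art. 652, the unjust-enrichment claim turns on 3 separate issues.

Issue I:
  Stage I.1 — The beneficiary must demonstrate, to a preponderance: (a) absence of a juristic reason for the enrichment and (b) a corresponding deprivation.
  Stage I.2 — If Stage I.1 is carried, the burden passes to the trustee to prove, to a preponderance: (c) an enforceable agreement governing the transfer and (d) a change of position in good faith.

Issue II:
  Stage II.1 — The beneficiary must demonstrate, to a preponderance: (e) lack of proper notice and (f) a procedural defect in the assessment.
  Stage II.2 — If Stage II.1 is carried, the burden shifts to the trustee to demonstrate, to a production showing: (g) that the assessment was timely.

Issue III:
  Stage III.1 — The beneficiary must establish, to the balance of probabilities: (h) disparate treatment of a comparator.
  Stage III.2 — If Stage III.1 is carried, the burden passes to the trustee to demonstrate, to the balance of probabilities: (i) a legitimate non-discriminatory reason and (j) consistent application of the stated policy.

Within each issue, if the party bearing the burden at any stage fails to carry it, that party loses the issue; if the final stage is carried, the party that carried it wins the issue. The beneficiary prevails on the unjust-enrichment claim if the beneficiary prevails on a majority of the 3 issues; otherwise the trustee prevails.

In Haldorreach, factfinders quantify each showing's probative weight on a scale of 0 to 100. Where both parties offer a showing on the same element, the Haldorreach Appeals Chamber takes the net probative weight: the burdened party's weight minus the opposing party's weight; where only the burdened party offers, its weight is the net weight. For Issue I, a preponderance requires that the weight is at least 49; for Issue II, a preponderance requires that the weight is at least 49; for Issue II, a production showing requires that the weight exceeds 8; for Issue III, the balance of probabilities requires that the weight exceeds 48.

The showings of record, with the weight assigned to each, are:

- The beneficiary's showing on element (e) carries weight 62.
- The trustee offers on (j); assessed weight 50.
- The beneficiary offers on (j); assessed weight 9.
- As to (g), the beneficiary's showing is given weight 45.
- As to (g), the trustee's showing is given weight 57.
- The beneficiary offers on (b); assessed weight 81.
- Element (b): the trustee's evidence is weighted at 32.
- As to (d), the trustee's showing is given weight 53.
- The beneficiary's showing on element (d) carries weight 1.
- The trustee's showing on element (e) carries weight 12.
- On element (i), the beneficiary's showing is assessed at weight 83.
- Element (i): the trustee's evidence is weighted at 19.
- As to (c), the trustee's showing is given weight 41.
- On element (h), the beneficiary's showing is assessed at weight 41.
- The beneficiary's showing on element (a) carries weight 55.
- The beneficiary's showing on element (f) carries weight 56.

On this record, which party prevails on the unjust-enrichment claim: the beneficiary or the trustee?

trustee

— Issue I —
Stage I.1 (beneficiary, a preponderance, weight is at least 49): (a) 55 ≥ 49 — meets; (b) net 81−32=49 ≥ 49 — meets.
  The beneficiary carries Stage I.1; the trustee now bears the burden.
Stage I.2 (trustee, a preponderance, weight is at least 49): (c) 41 < 49 — fails; (d) net 53−1=52 ≥ 49 — meets.
  The trustee does not carry Stage I.2.
The analysis ends at Stage I.2; the beneficiary prevails on this issue.
— Issue II —
Stage II.1 — burden on beneficiary; standard: a preponderance (weight is at least 49).
    (e): 62 − 12 = 50 ≥ 49 [met]
    (f): 56 ≥ 49 [met]
  All elements met. The burden passes to the trustee.
Stage II.2 — burden on trustee; standard: a production showing (weight exceeds 8).
    (g): 57 − 45 = 12 > 8 [met]
  All elements met at the final stage.
All stages carried — the trustee prevails on this issue.
— Issue III —
At Stage III.1 the beneficiary must meet the balance of probabilities (weight exceeds 48): on (h) the weight is 41, ≤ 48, so (h) does not meet the standard.
  The beneficiary does not carry Stage III.1.
The analysis ends at Stage III.1; the trustee prevails on this issue.
Per-issue: Issue I → beneficiary; Issue II → trustee; Issue III → trustee. The beneficiary must prevail on a majority of issues; overall, the trustee prevails.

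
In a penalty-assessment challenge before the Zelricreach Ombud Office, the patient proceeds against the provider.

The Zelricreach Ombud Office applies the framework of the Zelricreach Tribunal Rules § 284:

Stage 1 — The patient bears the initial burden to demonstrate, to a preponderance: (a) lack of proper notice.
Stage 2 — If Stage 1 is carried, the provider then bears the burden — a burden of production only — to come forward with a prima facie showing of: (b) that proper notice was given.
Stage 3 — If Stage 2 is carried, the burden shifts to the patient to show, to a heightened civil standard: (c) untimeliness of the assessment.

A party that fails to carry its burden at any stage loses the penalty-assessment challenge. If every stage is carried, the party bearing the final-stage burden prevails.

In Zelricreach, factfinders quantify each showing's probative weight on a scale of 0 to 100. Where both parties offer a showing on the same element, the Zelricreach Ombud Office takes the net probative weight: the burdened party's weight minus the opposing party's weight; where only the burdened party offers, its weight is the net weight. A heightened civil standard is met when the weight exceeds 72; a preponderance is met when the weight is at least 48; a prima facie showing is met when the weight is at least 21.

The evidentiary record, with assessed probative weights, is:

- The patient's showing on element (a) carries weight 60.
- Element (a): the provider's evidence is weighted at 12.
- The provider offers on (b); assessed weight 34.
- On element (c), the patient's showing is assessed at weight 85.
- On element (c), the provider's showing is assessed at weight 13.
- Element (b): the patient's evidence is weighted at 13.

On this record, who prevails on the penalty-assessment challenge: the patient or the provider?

provider

Stage 1 (patient, a preponderance, weight is at least 48): (a) net 60−12=48 ≥ 48 — meets.
  Stage 1 is satisfied; the onus moves to the provider.
Stage 2 (provider, a prima facie showing, weight is at least 21): (b) net 34−13=21 ≥ 21 — meets.
  Stage 2 is satisfied; the onus moves to the patient.
Stage 3 (patient, a heightened civil standard, weight exceeds 72): (c) net 85−13=72 ≤ 72 — fails.
  Not every element is met, so the patient fails to carry Stage 3.
So the provider prevails.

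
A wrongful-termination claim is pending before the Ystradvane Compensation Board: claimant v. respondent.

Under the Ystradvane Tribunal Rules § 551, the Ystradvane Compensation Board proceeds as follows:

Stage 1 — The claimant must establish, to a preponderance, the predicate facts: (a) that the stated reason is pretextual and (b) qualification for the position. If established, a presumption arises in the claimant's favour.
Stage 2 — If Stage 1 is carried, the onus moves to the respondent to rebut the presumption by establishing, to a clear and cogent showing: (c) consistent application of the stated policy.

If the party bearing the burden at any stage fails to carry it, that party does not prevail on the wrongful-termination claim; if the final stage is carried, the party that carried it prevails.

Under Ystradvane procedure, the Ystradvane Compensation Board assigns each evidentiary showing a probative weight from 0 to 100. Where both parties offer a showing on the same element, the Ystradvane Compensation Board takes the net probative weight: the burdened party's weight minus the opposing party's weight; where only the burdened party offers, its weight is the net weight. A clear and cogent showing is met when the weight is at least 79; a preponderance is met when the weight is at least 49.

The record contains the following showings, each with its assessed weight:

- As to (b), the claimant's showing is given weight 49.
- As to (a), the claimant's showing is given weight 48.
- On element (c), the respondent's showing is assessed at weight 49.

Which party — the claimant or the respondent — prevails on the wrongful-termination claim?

Stage 1 (claimant, a preponderance, weight is at least 49): (a) 48 < 49 — fails; (b) 49 ≥ 49 — meets.
  Stage 1 not carried; the claimant fails its burden.
So the respondent prevails.

respondent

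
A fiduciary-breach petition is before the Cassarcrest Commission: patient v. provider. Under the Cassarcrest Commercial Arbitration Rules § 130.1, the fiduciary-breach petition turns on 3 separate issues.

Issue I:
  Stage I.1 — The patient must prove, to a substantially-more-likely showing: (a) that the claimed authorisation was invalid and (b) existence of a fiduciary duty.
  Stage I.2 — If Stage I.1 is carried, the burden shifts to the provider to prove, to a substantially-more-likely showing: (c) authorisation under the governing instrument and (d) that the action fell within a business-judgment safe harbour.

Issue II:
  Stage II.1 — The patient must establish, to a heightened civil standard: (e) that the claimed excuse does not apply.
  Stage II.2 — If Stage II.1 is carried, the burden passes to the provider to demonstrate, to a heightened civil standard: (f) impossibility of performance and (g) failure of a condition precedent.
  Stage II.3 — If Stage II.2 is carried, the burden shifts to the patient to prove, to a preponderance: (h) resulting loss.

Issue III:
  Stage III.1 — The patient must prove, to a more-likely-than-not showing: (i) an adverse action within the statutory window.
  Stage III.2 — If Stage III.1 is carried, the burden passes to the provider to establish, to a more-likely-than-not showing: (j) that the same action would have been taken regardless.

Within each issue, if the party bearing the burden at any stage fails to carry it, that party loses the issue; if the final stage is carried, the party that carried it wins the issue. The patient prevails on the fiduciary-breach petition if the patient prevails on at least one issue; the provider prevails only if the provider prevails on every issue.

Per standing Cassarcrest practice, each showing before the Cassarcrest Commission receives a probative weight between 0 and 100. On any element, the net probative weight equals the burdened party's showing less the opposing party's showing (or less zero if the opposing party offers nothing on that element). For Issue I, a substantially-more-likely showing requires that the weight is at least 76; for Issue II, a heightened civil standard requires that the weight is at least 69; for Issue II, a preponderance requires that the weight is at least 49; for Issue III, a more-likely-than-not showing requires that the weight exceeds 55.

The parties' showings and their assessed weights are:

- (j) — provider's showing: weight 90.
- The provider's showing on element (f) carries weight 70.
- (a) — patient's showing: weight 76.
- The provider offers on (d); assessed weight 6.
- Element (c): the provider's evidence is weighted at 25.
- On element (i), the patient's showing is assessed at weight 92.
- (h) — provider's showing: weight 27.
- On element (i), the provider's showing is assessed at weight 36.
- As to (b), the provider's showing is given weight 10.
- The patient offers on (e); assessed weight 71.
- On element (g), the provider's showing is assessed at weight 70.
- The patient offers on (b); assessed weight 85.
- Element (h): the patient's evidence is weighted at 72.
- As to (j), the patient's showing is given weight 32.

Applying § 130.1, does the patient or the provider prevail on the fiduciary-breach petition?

provider

— Issue I —
Stage I.1 — burden on patient; standard: a substantially-more-likely showing (weight is at least 76).
    (a): 76 ≥ 76 [met]
    (b): 85 − 10 = 75 < 76 [not met]
  The patient does not carry Stage I.1.
The analysis ends at Stage I.1; the provider prevails on this issue.
— Issue II —
At Stage II.1 the patient must meet a heightened civil standard (weight is at least 69): on (e) the weight is 71, which does reach 69, so (e) meets the standard.
  Stage II.1 is satisfied; the onus moves to the provider.
At Stage II.2 the provider must meet a heightened civil standard (weight is at least 69): on (f) the weight is 70, ≥ 69, so (f) meets the standard; on (g) the weight is 70, ≥ 69, so (g) meets the standard.
  Stage II.2 is satisfied; the onus moves to the patient.
At Stage II.3 the patient must meet a preponderance (weight is at least 49): on (h) the weight is 72 less the opposing 27 gives net 45, which does not reach 49, so (h) does not meet the standard.
  The patient does not carry Stage II.3.
So the provider prevails on this issue.
— Issue III —
Stage III.1 (patient, a more-likely-than-not showing, weight exceeds 55): (i) net 92−36=56 > 55 — meets.
  The patient carries Stage III.1; the provider now bears the burden.
Stage III.2 (provider, a more-likely-than-not showing, weight exceeds 55): (j) net 90−32=58 > 55 — meets.
  All elements met at the final stage.
With every stage satisfied, the provider prevails on this issue.
Per-issue: Issue I → provider; Issue II → provider; Issue III → provider. The patient must prevail on at least one issue; overall, the provider prevails.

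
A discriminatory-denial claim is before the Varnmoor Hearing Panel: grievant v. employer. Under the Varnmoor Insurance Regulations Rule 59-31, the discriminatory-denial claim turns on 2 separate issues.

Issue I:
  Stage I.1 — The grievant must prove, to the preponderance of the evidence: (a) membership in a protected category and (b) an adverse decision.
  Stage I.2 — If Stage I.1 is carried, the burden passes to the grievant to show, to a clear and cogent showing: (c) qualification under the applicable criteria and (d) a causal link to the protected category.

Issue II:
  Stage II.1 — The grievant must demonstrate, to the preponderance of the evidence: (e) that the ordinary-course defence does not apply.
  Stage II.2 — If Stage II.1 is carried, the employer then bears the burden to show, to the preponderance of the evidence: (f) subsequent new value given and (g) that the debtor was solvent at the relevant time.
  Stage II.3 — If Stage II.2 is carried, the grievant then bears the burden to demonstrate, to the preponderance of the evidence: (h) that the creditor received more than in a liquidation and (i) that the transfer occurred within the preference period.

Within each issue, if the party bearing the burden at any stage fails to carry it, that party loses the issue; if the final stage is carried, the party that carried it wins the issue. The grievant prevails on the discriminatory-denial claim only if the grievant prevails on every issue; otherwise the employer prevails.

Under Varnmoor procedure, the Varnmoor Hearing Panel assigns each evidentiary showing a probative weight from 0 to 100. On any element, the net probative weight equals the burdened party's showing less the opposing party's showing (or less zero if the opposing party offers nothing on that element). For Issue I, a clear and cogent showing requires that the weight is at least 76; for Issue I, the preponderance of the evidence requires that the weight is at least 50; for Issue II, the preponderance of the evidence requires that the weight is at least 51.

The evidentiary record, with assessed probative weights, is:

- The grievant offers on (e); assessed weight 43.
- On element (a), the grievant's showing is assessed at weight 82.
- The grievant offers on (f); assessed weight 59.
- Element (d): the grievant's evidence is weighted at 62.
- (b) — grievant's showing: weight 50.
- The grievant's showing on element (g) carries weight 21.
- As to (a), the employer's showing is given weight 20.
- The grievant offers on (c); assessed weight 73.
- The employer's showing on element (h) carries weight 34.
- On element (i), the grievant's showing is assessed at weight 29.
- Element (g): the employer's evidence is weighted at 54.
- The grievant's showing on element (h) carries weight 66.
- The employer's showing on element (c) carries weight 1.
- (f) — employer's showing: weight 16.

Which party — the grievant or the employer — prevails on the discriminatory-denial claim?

— Issue I —
Stage I.1 — burden on grievant; standard: the preponderance of the evidence (weight is at least 50).
    (a): 82 − 20 = 62 ≥ 50 [met]
    (b): 50 ≥ 50 [met]
  Stage I.1 carried; the burden remains with the grievant.
Stage I.2 — burden on grievant; standard: a clear and cogent showing (weight is at least 76).
    (c): 73 − 1 = 72 < 76 [not met]
    (d): 62 < 76 [not met]
  The grievant does not carry Stage I.2.
So the employer prevails on this issue.
— Issue II —
Stage II.1 — burden on grievant; standard: the preponderance of the evidence (weight is at least 51).
    (e): 43 < 51 [not met]
  Not every element is met, so the grievant fails to carry Stage II.1.
So the employer prevails on this issue.
Per-issue: Issue I → employer; Issue II → employer. The grievant must prevail on every issue; overall, the employer prevails.

employer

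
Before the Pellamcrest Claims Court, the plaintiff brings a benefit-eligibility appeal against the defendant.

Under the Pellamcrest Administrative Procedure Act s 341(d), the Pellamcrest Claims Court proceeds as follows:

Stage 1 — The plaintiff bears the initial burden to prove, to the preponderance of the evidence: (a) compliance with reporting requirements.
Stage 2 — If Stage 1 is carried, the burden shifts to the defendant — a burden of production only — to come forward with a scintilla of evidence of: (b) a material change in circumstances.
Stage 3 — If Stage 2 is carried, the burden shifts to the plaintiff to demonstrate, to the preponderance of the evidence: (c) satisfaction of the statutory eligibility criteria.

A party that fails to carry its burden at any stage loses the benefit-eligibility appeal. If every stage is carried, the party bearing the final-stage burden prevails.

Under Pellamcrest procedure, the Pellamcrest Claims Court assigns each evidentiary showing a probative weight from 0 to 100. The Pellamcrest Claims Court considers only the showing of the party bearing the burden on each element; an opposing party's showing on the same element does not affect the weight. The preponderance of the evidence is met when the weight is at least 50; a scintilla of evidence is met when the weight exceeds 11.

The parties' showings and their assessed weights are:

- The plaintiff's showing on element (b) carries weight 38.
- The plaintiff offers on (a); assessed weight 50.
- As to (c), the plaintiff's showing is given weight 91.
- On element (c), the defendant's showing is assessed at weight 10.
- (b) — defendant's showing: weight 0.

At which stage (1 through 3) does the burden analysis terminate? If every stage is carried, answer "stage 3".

Stage 1 — burden on plaintiff; standard: the preponderance of the evidence (weight is at least 50).
    (a): 50 ≥ 50 [met]
  Stage 1 carried; the burden shifts to the defendant.
Stage 2 — burden on defendant; standard: a scintilla of evidence (weight exceeds 11).
    (b): 0 (plaintiff's 38 disregarded) ≤ 11 [not met]
  Stage 2 not carried; the defendant fails its burden.
The analysis ends at Stage 2; the plaintiff prevails.

stage 2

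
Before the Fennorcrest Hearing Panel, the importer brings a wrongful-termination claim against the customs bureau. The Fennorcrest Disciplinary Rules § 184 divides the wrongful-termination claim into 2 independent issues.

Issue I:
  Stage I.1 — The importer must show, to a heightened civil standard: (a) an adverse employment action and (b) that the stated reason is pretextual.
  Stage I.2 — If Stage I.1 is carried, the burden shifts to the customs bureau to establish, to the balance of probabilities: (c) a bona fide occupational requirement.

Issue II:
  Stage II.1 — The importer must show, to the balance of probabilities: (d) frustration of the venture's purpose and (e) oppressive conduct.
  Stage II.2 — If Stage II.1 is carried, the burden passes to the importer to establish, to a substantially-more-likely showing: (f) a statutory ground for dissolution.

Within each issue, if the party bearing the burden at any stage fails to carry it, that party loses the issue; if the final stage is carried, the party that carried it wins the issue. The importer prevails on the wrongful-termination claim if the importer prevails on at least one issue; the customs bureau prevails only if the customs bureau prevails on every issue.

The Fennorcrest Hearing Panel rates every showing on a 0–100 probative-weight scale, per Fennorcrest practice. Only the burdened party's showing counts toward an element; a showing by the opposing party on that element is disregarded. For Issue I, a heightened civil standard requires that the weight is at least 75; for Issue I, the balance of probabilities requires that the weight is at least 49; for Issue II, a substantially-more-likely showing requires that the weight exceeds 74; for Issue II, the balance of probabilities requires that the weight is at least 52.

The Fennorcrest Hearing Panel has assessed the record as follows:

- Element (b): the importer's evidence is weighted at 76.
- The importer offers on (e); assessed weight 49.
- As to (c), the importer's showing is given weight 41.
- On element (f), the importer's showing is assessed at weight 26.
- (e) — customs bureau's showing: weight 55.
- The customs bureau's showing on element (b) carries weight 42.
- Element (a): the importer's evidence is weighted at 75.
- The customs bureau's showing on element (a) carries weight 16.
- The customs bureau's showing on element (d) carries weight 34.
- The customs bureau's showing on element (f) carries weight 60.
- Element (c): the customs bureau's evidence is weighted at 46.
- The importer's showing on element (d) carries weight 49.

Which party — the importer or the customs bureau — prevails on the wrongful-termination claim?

importer

— Issue I —
At Stage I.1 the importer must meet a heightened civil standard (weight is at least 75): on (a) the weight is 75 (the customs bureau's 16 is given no effect), which does reach 75, so (a) meets the standard; on (b) the weight is 76 (the customs bureau's 42 is given no effect), which does reach 75, so (b) meets the standard.
  Stage I.1 carried; the burden shifts to the customs bureau.
At Stage I.2 the customs bureau must meet the balance of probabilities (weight is at least 49): on (c) the weight is 46 (the importer's 41 is given no effect), which does not reach 49, so (c) does not meet the standard.
  Not every element is met, so the customs bureau fails to carry Stage I.2.
So the importer prevails on this issue.
— Issue II —
Stage II.1 (importer, the balance of probabilities, weight is at least 52): (d) 49 (customs bureau's 34 disregarded) < 52 — fails; (e) 49 (customs bureau's 55 disregarded) < 52 — fails.
  Stage II.1 not carried; the importer fails its burden.
The customs bureau prevails on this issue.
Per-issue: Issue I → importer; Issue II → customs bureau. The importer must prevail on at least one issue; overall, the importer prevails.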